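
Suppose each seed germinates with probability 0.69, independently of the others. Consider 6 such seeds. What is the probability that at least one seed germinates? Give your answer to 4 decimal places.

0.9991

P(at least one) = 1 − P(none) = 1 − (1 − 0.69)^6
= 1 − 0.000888 = 0.999112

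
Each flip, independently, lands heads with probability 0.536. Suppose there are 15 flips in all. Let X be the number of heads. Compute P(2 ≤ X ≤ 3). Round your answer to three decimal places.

0.008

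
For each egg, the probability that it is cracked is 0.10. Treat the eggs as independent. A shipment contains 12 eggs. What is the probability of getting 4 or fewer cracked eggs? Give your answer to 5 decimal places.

0.99567

X ~ Binomial(12, 0.10); P(X ≤ 4) = Σ C(12,k) p^k (1−p)^(12−k) over k:
  k=0: C(12,0)·0.10^0·0.90^12 = 0.2824295
  k=1: C(12,1)·0.10^1·0.90^11 = 0.3765727
  k=2: C(12,2)·0.10^2·0.90^10 = 0.2301278
  k=3: C(12,3)·0.10^3·0.90^9 = 0.0852325
  k=4: C(12,4)·0.10^4·0.90^8 = 0.0213081
Total = 0.9956707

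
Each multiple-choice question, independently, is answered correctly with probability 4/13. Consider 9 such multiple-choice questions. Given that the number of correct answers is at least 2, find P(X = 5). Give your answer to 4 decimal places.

X ~ Binomial(9, 0.307692). Want P(X=5 | X≥2) = P(X=5) / P(X≥2).
P(X=5) = C(9,5)·0.307692^5·0.692308^4 = 0.079827
P(X≥2) = 1 − 0.036534 − 0.146134 = 0.817332
Ratio = 0.079827 / 0.817332 = 0.097668

0.0977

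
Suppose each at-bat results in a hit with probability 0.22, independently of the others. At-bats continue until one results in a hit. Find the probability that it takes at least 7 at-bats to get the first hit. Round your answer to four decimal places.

Y = number of at-bats to the first success; geometric, p = 0.22.
P(Y > 6) = P(first 6 all fail) = (1−p)^6 = 0.225200

0.2252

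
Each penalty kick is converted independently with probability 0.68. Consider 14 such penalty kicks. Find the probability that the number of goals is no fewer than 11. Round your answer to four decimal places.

X ~ Binomial(14, 0.68); P(X ≥ 11) = Σ C(14,k) p^k (1−p)^(14−k) over k:
  k=11: C(14,11)·0.68^11·0.32^3 = 0.171455
  k=12: C(14,12)·0.68^12·0.32^2 = 0.091085
  k=13: C(14,13)·0.68^13·0.32^1 = 0.029778
  k=14: C(14,14)·0.68^14·0.32^0 = 0.004520
Total = 0.296838

0.2968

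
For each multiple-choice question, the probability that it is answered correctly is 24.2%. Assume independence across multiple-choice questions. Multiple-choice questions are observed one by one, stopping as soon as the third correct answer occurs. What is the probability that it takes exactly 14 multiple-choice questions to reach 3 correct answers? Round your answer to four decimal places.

Y = trial on which the third success occurs; negative binomial, r=3, p=0.242.
P(Y=14) = C(13,2) · p^3 · (1−p)^11
= 78 · 0.014172 · 0.047464 = 0.052469

0.0525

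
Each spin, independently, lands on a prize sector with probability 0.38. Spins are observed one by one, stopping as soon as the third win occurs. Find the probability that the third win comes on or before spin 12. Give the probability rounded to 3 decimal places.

0.893

Finishing within 12 spins ⇔ at least 3 successes in the first 12. With X ~ Binomial(12, 0.38), P(Y ≤ 12) = 1 − P(X ≤ 2).
  k=0: C(12,0)·0.38^0·0.62^12 = 0.00323
  k=1: C(12,1)·0.38^1·0.62^11 = 0.02373
  k=2: C(12,2)·0.38^2·0.62^10 = 0.07999
1 − 0.10694 = 0.89306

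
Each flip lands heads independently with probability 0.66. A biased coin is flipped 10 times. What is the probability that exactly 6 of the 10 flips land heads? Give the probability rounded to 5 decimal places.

X ~ Binomial(n=10, p=0.66).
P(X=6) = C(10,6) · p^6 · (1−p)^4
= 210 · 0.082654 · 0.013363 = 0.2319522

0.23195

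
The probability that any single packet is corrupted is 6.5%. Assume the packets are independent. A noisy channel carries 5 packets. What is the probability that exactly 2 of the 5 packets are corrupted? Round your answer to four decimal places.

X ~ Binomial(n=5, p=0.065).
P(X=2) = C(5,2) · p^2 · (1−p)^3
= 10 · 0.004225 · 0.8174 = 0.034535

0.0345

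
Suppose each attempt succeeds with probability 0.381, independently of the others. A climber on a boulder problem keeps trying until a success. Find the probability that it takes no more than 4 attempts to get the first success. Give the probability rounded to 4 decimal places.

Y = number of attempts to the first success; geometric, p = 0.381.
P(Y ≤ 4) = 1 − (1−p)^4 = 1 − 0.146812 = 0.853188

0.8532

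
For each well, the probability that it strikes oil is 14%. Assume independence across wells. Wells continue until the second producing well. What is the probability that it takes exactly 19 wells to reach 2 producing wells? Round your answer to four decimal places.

0.0272

Y = trial on which the second success occurs; negative binomial, r=2, p=0.14.
P(Y=19) = C(18,1) · p^2 · (1−p)^17
= 18 · 0.0196 · 0.076997 = 0.027165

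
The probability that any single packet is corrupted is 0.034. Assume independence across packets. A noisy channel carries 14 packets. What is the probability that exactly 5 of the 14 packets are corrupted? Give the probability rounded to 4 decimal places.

0.0001

X ~ Binomial(n=14, p=0.034).
P(X=5) = C(14,5) · p^5 · (1−p)^9
= 2002 · 4.5435e-08 · 0.73248 = 0.000067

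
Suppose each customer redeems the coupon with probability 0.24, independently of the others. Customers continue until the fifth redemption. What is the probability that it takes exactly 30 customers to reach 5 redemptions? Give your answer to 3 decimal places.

Y = trial on which the fifth success occurs; negative binomial, r=5, p=0.24.
P(Y=30) = C(29,4) · p^5 · (1−p)^25
= 23751 · 0.00079626 · 0.0010479 = 0.01982

0.020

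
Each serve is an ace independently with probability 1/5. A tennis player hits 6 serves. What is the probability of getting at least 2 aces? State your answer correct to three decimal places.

0.345

X ~ Binomial(6, 0.20); P(X ≥ 2) = Σ C(6,k) p^k (1−p)^(6−k) over k:
  k=2: C(6,2)·0.20^2·0.80^4 = 0.24576
  k=3: C(6,3)·0.20^3·0.80^3 = 0.08192
  k=4: C(6,4)·0.20^4·0.80^2 = 0.01536
  k=5: C(6,5)·0.20^5·0.80^1 = 0.00154
  k=6: C(6,6)·0.20^6·0.80^0 = 0.00006
Total = 0.34464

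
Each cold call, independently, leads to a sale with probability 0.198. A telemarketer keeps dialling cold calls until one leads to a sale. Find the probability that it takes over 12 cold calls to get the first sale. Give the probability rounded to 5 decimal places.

0.07081

Y = number of cold calls to the first success; geometric, p = 0.198.
P(Y > 12) = P(first 12 all fail) = (1−p)^12 = 0.0708096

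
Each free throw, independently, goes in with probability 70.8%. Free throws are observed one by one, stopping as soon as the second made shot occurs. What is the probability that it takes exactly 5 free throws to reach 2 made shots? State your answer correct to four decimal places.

Y = trial on which the second success occurs; negative binomial, r=2, p=0.708.
P(Y=5) = C(4,1) · p^2 · (1−p)^3
= 4 · 0.50126 · 0.024897 = 0.049920

0.0499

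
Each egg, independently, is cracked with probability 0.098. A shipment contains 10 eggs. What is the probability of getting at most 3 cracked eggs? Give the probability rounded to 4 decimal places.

X ~ Binomial(10, 0.098); P(X ≤ 3) = Σ C(10,k) p^k (1−p)^(10−k) over k:
  k=0: C(10,0)·0.098^0·0.902^10 = 0.356505
  k=1: C(10,1)·0.098^1·0.902^9 = 0.387333
  k=2: C(10,2)·0.098^2·0.902^8 = 0.189373
  k=3: C(10,3)·0.098^3·0.902^7 = 0.054866
Total = 0.988077

0.9881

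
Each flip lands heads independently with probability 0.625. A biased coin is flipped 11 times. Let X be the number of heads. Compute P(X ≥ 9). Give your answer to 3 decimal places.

X ~ Binomial(11, 0.625); P(X ≥ 9) = Σ C(11,k) p^k (1−p)^(11−k) over k:
  k=9: C(11,9)·0.625^9·0.375^2 = 0.11255
  k=10: C(11,10)·0.625^10·0.375^1 = 0.03752
  k=11: C(11,11)·0.625^11·0.375^0 = 0.00568
Total = 0.15575

0.156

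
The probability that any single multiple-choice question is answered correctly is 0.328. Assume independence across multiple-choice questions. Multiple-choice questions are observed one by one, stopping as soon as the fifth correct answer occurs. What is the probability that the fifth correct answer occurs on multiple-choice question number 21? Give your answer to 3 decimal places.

Y = trial on which the fifth success occurs; negative binomial, r=5, p=0.328.
P(Y=21) = C(20,4) · p^5 · (1−p)^16
= 4845 · 0.0037964 · 0.0017295 = 0.03181

0.032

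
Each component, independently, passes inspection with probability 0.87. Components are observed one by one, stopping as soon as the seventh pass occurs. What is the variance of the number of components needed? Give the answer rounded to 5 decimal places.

1.20227

Y = total components until the seventh success; negative binomial with r=7, p=0.87.
Var(Y) = r(1−p)/p² = 7·0.13 / 0.87² = 1.2022724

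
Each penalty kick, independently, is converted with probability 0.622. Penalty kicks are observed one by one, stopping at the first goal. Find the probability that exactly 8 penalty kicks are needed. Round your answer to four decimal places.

Geometric (trials to first success), p = 0.622.
P(Y = 8) = (1−p)^7 · p = 0.0011027 · 0.622 = 0.000686

0.0007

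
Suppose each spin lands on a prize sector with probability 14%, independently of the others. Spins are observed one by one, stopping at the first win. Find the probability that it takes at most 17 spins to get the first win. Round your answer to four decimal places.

Y = number of spins to the first success; geometric, p = 0.14.
P(Y ≤ 17) = 1 − (1−p)^17 = 1 − 0.076997 = 0.923003

0.9230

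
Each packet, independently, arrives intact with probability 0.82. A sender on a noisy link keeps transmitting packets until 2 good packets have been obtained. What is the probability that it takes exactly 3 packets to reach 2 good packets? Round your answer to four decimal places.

0.2421

Y = trial on which the second success occurs; negative binomial, r=2, p=0.82.
P(Y=3) = C(2,1) · p^2 · (1−p)^1
= 2 · 0.6724 · 0.18 = 0.242064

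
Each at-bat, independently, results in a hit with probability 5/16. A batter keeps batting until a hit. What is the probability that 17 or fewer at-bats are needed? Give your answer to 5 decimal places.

0.99829

Y = number of at-bats to the first success; geometric, p = 0.3125.
P(Y ≤ 17) = 1 − (1−p)^17 = 1 − 0.0017125 = 0.9982875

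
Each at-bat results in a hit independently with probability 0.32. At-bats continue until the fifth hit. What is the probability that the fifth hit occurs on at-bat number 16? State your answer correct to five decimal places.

0.06584

Y = trial on which the fifth success occurs; negative binomial, r=5, p=0.32.
P(Y=16) = C(15,4) · p^5 · (1−p)^11
= 1365 · 0.0033554 · 0.014375 = 0.0658386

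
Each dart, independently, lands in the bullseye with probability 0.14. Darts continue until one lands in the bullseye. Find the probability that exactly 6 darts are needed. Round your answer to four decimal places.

Geometric (trials to first success), p = 0.14.
P(Y = 6) = (1−p)^5 · p = 0.47043 · 0.14 = 0.065860

0.0659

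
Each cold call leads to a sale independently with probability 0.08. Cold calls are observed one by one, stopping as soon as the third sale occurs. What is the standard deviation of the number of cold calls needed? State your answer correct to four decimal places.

Y = total cold calls until the third success; negative binomial with r=3, p=0.08.
SD(Y) = √[r(1−p)/p²] = √(431.250000) = 20.766560

20.7666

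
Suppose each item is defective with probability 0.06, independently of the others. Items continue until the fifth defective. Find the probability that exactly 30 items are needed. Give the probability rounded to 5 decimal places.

Y = trial on which the fifth success occurs; negative binomial, r=5, p=0.06.
P(Y=30) = C(29,4) · p^5 · (1−p)^25
= 23751 · 7.776e-07 · 0.21291 = 0.0039322

0.00393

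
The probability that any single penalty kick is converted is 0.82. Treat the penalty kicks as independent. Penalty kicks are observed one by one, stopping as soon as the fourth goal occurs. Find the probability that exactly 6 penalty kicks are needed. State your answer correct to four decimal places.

0.1465

Y = trial on which the fourth success occurs; negative binomial, r=4, p=0.82.
P(Y=6) = C(5,3) · p^4 · (1−p)^2
= 10 · 0.45212 · 0.0324 = 0.146487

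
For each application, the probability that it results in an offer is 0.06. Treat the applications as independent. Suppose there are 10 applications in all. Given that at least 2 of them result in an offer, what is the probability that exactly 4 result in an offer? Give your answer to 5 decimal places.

0.01597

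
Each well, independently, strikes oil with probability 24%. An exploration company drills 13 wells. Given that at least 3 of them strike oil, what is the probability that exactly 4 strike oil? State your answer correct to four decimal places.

0.3153

X ~ Binomial(13, 0.24). Want P(X=4 | X≥3) = P(X=4) / P(X≥3).
P(X=4) = C(13,4)·0.24^4·0.76^9 = 0.200666
P(X≥3) = 1 − 0.028221 − 0.115856 − 0.219516 = 0.636407
Ratio = 0.200666 / 0.636407 = 0.315311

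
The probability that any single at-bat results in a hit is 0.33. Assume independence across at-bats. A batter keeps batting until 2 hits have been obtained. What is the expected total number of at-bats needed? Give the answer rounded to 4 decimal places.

Y = total at-bats until the second success; negative binomial with r=2, p=0.33.
E[Y] = r / p = 2 / 0.33 = 6.060606

6.0606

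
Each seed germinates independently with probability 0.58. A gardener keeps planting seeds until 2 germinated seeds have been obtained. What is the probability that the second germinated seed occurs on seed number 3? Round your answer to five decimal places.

0.28258

Y = trial on which the second success occurs; negative binomial, r=2, p=0.58.
P(Y=3) = C(2,1) · p^2 · (1−p)^1
= 2 · 0.3364 · 0.42 = 0.2825760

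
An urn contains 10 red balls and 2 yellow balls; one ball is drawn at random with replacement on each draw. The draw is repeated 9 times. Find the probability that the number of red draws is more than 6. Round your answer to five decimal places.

0.82174

X ~ Binomial(9, 0.833333); P(X ≥ 7) = Σ C(9,k) p^k (1−p)^(9−k) over k:
  k=7: C(9,7)·0.833333^7·0.166667^2 = 0.2790816
  k=8: C(9,8)·0.833333^8·0.166667^1 = 0.3488521
  k=9: C(9,9)·0.833333^9·0.166667^0 = 0.1938067
Total = 0.8217404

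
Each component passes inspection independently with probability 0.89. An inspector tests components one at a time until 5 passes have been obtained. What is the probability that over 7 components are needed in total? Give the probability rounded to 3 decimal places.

Needing more than 7 components ⇔ fewer than 5 successes in the first 7. With X ~ Binomial(7, 0.89), P(Y > 7) = P(X ≤ 4).
  k=0: C(7,0)·0.89^0·0.11^7 = 0.00000
  k=1: C(7,1)·0.89^1·0.11^6 = 0.00001
  k=2: C(7,2)·0.89^2·0.11^5 = 0.00027
  k=3: C(7,3)·0.89^3·0.11^4 = 0.00361
  k=4: C(7,4)·0.89^4·0.11^3 = 0.02923
P(X ≤ 4) = 0.03312

0.033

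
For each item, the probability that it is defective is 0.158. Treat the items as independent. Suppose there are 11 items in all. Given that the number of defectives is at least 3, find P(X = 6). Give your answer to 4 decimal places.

X ~ Binomial(11, 0.158). Want P(X=6 | X≥3) = P(X=6) / P(X≥3).
P(X=6) = C(11,6)·0.158^6·0.842^5 = 0.003042
P(X≥3) = 1 − 0.150811 − 0.311294 − 0.292069 = 0.245826
Ratio = 0.003042 / 0.245826 = 0.012374

0.0124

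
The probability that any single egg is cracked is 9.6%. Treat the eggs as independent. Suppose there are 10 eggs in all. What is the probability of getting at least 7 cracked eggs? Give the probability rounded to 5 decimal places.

X ~ Binomial(10, 0.096); P(X ≥ 7) = Σ C(10,k) p^k (1−p)^(10−k) over k:
  k=7: C(10,7)·0.096^7·0.904^3 = 0.0000067
  k=8: C(10,8)·0.096^8·0.904^2 = 0.0000003
  k=9: C(10,9)·0.096^9·0.904^1 = 0.0000000
  k=10: C(10,10)·0.096^10·0.904^0 = 0.0000000
Total = 0.0000069

0.00001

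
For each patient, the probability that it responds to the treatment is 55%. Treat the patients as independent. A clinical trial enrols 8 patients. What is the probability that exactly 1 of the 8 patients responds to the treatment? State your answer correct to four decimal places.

0.0164

X ~ Binomial(n=8, p=0.55).
P(X=1) = C(8,1) · p^1 · (1−p)^7
= 8 · 0.55 · 0.0037367 = 0.016441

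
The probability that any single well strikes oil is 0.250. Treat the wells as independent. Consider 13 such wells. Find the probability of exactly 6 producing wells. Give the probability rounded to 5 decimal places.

0.05592

X ~ Binomial(n=13, p=0.25).
P(X=6) = C(13,6) · p^6 · (1−p)^7
= 1716 · 0.00024414 · 0.13348 = 0.0559224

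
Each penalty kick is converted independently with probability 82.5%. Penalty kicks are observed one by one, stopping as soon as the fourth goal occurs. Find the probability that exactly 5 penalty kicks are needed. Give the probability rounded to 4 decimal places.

0.3243

Y = trial on which the fourth success occurs; negative binomial, r=4, p=0.825.
P(Y=5) = C(4,3) · p^4 · (1−p)^1
= 4 · 0.46325 · 0.175 = 0.324275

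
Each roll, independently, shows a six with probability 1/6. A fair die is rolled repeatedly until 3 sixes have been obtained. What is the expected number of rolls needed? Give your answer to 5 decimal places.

18.00000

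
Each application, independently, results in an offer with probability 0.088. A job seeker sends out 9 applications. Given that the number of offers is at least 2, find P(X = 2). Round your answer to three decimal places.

0.793

X ~ Binomial(9, 0.088). Want P(X=2 | X≥2) = P(X=2) / P(X≥2).
P(X=2) = C(9,2)·0.088^2·0.912^7 = 0.14630
P(X≥2) = 1 − 0.43647 − 0.37904 = 0.18449
Ratio = 0.14630 / 0.18449 = 0.79297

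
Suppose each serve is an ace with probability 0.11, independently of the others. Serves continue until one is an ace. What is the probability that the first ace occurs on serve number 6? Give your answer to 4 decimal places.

Geometric (trials to first success), p = 0.11.
P(Y = 6) = (1−p)^5 · p = 0.55841 · 0.11 = 0.061425

0.0614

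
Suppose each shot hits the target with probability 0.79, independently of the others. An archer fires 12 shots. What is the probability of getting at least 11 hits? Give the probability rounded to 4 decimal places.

X ~ Binomial(12, 0.79); P(X ≥ 11) = Σ C(12,k) p^k (1−p)^(12−k) over k:
  k=11: C(12,11)·0.79^11·0.21^1 = 0.188494
  k=12: C(12,12)·0.79^12·0.21^0 = 0.059092
Total = 0.247586

0.2476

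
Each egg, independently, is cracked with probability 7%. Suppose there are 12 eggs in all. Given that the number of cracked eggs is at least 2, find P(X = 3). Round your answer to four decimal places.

0.1931

X ~ Binomial(12, 0.07). Want P(X=3 | X≥2) = P(X=3) / P(X≥2).
P(X=3) = C(12,3)·0.07^3·0.93^9 = 0.039270
P(X≥2) = 1 − 0.418596 − 0.378087 = 0.203317
Ratio = 0.039270 / 0.203317 = 0.193148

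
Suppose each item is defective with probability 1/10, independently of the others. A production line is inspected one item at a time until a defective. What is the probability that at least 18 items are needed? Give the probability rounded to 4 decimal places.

Y = number of items to the first success; geometric, p = 0.10.
P(Y > 17) = P(first 17 all fail) = (1−p)^17 = 0.166772

0.1668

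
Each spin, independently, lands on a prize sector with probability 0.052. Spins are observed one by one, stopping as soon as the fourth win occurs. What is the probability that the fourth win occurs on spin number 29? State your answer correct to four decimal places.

0.0063

Y = trial on which the fourth success occurs; negative binomial, r=4, p=0.052.
P(Y=29) = C(28,3) · p^4 · (1−p)^25
= 3276 · 7.3116e-06 · 0.26315 = 0.006303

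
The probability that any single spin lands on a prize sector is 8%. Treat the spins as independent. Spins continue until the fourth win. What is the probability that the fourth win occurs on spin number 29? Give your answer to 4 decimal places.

0.0167

Y = trial on which the fourth success occurs; negative binomial, r=4, p=0.08.
P(Y=29) = C(28,3) · p^4 · (1−p)^25
= 3276 · 4.096e-05 · 0.12436 = 0.016688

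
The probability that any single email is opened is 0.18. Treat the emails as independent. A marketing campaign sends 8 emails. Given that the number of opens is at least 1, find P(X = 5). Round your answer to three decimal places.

X ~ Binomial(8, 0.18). Want P(X=5 | X≥1) = P(X=5) / P(X≥1).
P(X=5) = C(8,5)·0.18^5·0.82^3 = 0.00583
P(X≥1) = 1 − 0.20441 = 0.79559
Ratio = 0.00583 / 0.79559 = 0.00733

0.007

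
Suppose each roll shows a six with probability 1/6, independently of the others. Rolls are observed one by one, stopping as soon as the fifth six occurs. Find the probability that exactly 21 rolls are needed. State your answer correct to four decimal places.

Y = trial on which the fifth success occurs; negative binomial, r=5, p=0.166667.
P(Y=21) = C(20,4) · p^5 · (1−p)^16
= 4845 · 0.0001286 · 0.054088 = 0.033701

0.0337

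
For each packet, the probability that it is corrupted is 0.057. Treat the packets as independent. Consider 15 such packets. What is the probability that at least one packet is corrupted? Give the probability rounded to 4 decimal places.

P(at least one) = 1 − P(none) = 1 − (1 − 0.057)^15
= 1 − 0.414644 = 0.585356

0.5854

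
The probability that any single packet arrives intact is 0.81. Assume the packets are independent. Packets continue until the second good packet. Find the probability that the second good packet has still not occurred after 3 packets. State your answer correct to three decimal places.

0.095

Needing more than 3 packets ⇔ fewer than 2 successes in the first 3. With X ~ Binomial(3, 0.81), P(Y > 3) = P(X ≤ 1).
  k=0: C(3,0)·0.81^0·0.19^3 = 0.00686
  k=1: C(3,1)·0.81^1·0.19^2 = 0.08772
P(X ≤ 1) = 0.09458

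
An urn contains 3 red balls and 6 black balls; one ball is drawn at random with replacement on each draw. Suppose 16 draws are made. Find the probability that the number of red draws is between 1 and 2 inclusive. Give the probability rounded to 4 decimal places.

0.0579

X ~ Binomial(16, 0.333333); P(1 ≤ X ≤ 2) = Σ C(16,k) p^k (1−p)^(16−k) over k:
  k=1: C(16,1)·0.333333^1·0.666667^15 = 0.012180
  k=2: C(16,2)·0.333333^2·0.666667^14 = 0.045673
Total = 0.057853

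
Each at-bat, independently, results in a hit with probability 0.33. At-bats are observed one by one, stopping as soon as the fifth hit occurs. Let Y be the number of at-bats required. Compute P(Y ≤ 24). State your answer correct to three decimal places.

Finishing within 24 at-bats ⇔ at least 5 successes in the first 24. With X ~ Binomial(24, 0.33), P(Y ≤ 24) = 1 − P(X ≤ 4).
  k=0: C(24,0)·0.33^0·0.67^24 = 0.00007
  k=1: C(24,1)·0.33^1·0.67^23 = 0.00079
  k=2: C(24,2)·0.33^2·0.67^22 = 0.00448
  k=3: C(24,3)·0.33^3·0.67^21 = 0.01619
  k=4: C(24,4)·0.33^4·0.67^20 = 0.04187
1 − 0.06341 = 0.93659

0.937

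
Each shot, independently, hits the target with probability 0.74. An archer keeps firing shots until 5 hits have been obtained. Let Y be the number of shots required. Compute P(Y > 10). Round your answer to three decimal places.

0.024

Needing more than 10 shots ⇔ fewer than 5 successes in the first 10. With X ~ Binomial(10, 0.74), P(Y > 10) = P(X ≤ 4).
  k=0: C(10,0)·0.74^0·0.26^10 = 0.00000
  k=1: C(10,1)·0.74^1·0.26^9 = 0.00004
  k=2: C(10,2)·0.74^2·0.26^8 = 0.00051
  k=3: C(10,3)·0.74^3·0.26^7 = 0.00391
  k=4: C(10,4)·0.74^4·0.26^6 = 0.01945
P(X ≤ 4) = 0.02391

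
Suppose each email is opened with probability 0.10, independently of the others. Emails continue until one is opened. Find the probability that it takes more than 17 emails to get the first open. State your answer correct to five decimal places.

Y = number of emails to the first success; geometric, p = 0.10.
P(Y > 17) = P(first 17 all fail) = (1−p)^17 = 0.1667718

0.16677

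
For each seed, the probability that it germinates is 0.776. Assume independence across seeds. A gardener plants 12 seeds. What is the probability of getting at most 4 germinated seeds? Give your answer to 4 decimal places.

X ~ Binomial(12, 0.776); P(X ≤ 4) = Σ C(12,k) p^k (1−p)^(12−k) over k:
  k=0: C(12,0)·0.776^0·0.224^12 = 0.000000
  k=1: C(12,1)·0.776^1·0.224^11 = 0.000001
  k=2: C(12,2)·0.776^2·0.224^10 = 0.000013
  k=3: C(12,3)·0.776^3·0.224^9 = 0.000146
  k=4: C(12,4)·0.776^4·0.224^8 = 0.001138
Total = 0.001297

0.0013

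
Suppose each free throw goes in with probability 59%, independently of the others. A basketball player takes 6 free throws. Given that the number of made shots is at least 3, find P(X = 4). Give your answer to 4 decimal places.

0.3788

X ~ Binomial(6, 0.59). Want P(X=4 | X≥3) = P(X=4) / P(X≥3).
P(X=4) = C(6,4)·0.59^4·0.41^2 = 0.305539
P(X≥3) = 1 − 0.004750 − 0.041013 − 0.147547 = 0.806690
Ratio = 0.305539 / 0.806690 = 0.378757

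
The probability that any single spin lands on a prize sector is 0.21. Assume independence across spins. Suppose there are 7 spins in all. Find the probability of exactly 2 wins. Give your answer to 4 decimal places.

X ~ Binomial(n=7, p=0.21).
P(X=2) = C(7,2) · p^2 · (1−p)^5
= 21 · 0.0441 · 0.30771 = 0.284966

0.2850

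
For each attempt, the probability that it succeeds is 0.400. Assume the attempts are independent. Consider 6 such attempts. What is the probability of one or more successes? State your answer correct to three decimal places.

P(at least one) = 1 − P(none) = 1 − (1 − 0.40)^6
= 1 − 0.04666 = 0.95334

0.953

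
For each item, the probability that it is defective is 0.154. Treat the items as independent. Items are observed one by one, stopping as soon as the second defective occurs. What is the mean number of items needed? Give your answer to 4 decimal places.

12.9870

Y = total items until the second success; negative binomial with r=2, p=0.154.
E[Y] = r / p = 2 / 0.154 = 12.987013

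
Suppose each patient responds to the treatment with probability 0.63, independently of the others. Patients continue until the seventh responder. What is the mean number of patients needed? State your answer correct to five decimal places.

11.11111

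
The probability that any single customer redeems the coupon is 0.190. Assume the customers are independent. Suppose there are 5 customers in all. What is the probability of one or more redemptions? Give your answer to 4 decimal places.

0.6513

P(at least one) = 1 − P(none) = 1 − (1 − 0.19)^5
= 1 − 0.348678 = 0.651322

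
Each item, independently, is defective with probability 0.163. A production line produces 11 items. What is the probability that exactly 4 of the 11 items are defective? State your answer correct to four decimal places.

0.0670

X ~ Binomial(n=11, p=0.163).
P(X=4) = C(11,4) · p^4 · (1−p)^7
= 330 · 0.00070591 · 0.28779 = 0.067041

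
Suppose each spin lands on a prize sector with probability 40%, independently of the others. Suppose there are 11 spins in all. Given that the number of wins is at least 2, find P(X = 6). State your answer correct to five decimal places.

0.15174

X ~ Binomial(11, 0.40). Want P(X=6 | X≥2) = P(X=6) / P(X≥2).
P(X=6) = C(11,6)·0.40^6·0.60^5 = 0.1471493
P(X≥2) = 1 − 0.0036280 − 0.0266051 = 0.9697669
Ratio = 0.1471493 / 0.9697669 = 0.1517368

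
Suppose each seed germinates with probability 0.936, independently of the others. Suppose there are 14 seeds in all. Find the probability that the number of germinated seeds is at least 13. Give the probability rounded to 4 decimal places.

0.7754

X ~ Binomial(14, 0.936); P(X ≥ 13) = Σ C(14,k) p^k (1−p)^(14−k) over k:
  k=13: C(14,13)·0.936^13·0.064^1 = 0.379222
  k=14: C(14,14)·0.936^14·0.064^0 = 0.396152
Total = 0.775374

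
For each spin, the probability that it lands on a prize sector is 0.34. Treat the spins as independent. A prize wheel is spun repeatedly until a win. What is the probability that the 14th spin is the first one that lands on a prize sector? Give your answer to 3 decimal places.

0.002

Geometric (trials to first success), p = 0.34.
P(Y = 14) = (1−p)^13 · p = 0.0045089 · 0.34 = 0.00153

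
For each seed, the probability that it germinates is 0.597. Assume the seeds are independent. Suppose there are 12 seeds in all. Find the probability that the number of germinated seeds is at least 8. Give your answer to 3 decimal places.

0.430

X ~ Binomial(12, 0.597); P(X ≥ 8) = Σ C(12,k) p^k (1−p)^(12−k) over k:
  k=8: C(12,8)·0.597^8·0.403^4 = 0.21068
  k=9: C(12,9)·0.597^9·0.403^3 = 0.13871
  k=10: C(12,10)·0.597^10·0.403^2 = 0.06164
  k=11: C(12,11)·0.597^11·0.403^1 = 0.01660
  k=12: C(12,12)·0.597^12·0.403^0 = 0.00205
Total = 0.42969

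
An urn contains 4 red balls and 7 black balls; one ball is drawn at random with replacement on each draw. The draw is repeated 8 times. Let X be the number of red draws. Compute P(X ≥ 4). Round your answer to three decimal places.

X ~ Binomial(8, 0.363636); P(X ≥ 4) = Σ C(8,k) p^k (1−p)^(8−k) over k:
  k=4: C(8,4)·0.363636^4·0.636364^4 = 0.20072
  k=5: C(8,5)·0.363636^5·0.636364^3 = 0.09176
  k=6: C(8,6)·0.363636^6·0.636364^2 = 0.02622
  k=7: C(8,7)·0.363636^7·0.636364^1 = 0.00428
  k=8: C(8,8)·0.363636^8·0.636364^0 = 0.00031
Total = 0.32328

0.323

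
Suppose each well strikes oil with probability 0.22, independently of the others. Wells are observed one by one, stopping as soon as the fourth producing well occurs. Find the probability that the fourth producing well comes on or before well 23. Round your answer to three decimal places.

Finishing within 23 wells ⇔ at least 4 successes in the first 23. With X ~ Binomial(23, 0.22), P(Y ≤ 23) = 1 − P(X ≤ 3).
  k=0: C(23,0)·0.22^0·0.78^23 = 0.00330
  k=1: C(23,1)·0.22^1·0.78^22 = 0.02139
  k=2: C(23,2)·0.22^2·0.78^21 = 0.06637
  k=3: C(23,3)·0.22^3·0.78^20 = 0.13103
1 − 0.22209 = 0.77791

0.778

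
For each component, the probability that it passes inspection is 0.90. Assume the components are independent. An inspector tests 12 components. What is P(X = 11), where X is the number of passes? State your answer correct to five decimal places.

X ~ Binomial(n=12, p=0.90).
P(X=11) = C(12,11) · p^11 · (1−p)^1
= 12 · 0.31381 · 0.1 = 0.3765727

0.37657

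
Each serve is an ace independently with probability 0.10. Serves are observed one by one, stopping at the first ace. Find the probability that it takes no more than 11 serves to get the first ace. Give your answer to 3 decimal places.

Y = number of serves to the first success; geometric, p = 0.10.
P(Y ≤ 11) = 1 − (1−p)^11 = 1 − 0.31381 = 0.68619

0.686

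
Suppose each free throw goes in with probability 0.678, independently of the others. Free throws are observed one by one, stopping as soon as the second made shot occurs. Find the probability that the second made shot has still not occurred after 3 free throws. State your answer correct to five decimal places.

Needing more than 3 free throws ⇔ fewer than 2 successes in the first 3. With X ~ Binomial(3, 0.678), P(Y > 3) = P(X ≤ 1).
  k=0: C(3,0)·0.678^0·0.322^3 = 0.0333862
  k=1: C(3,1)·0.678^1·0.322^2 = 0.2108933
P(X ≤ 1) = 0.2442795

0.24428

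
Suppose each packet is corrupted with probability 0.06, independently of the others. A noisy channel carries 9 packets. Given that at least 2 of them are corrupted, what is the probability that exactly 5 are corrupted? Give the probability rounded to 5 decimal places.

X ~ Binomial(9, 0.06). Want P(X=5 | X≥2) = P(X=5) / P(X≥2).
P(X=5) = C(9,5)·0.06^5·0.94^4 = 0.0000765
P(X≥2) = 1 − 0.5729948 − 0.3291672 = 0.0978380
Ratio = 0.0000765 / 0.0978380 = 0.0007819

0.00078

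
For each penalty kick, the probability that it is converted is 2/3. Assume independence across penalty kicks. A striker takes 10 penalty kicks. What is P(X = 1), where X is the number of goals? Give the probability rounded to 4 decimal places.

X ~ Binomial(n=10, p=0.666667).
P(X=1) = C(10,1) · p^1 · (1−p)^9
= 10 · 0.66667 · 5.0805e-05 = 0.000339

0.0003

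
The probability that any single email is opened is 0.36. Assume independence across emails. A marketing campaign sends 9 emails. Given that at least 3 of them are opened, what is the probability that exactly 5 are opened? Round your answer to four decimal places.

X ~ Binomial(9, 0.36). Want P(X=5 | X≥3) = P(X=5) / P(X≥3).
P(X=5) = C(9,5)·0.36^5·0.64^4 = 0.127821
P(X≥3) = 1 − 0.018014 − 0.091198 − 0.205195 = 0.685592
Ratio = 0.127821 / 0.685592 = 0.186439

0.1864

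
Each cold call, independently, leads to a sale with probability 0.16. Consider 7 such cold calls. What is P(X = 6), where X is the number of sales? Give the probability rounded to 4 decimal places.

0.0001

X ~ Binomial(n=7, p=0.16).
P(X=6) = C(7,6) · p^6 · (1−p)^1
= 7 · 1.6777e-05 · 0.84 = 0.000099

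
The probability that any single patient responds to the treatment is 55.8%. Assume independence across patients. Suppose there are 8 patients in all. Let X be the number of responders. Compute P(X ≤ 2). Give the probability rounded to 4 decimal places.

0.0812

X ~ Binomial(8, 0.558); P(X ≤ 2) = Σ C(8,k) p^k (1−p)^(8−k) over k:
  k=0: C(8,0)·0.558^0·0.442^8 = 0.001457
  k=1: C(8,1)·0.558^1·0.442^7 = 0.014712
  k=2: C(8,2)·0.558^2·0.442^6 = 0.065007
Total = 0.081176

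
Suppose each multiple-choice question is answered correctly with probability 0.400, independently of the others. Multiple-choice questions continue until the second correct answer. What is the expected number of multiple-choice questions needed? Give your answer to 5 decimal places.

5.00000

Y = total multiple-choice questions until the second success; negative binomial with r=2, p=0.40.
E[Y] = r / p = 2 / 0.40 = 5.0000000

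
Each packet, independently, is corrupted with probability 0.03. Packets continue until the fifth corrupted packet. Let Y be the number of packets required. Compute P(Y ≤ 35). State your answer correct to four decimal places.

0.0037

Finishing within 35 packets ⇔ at least 5 successes in the first 35. With X ~ Binomial(35, 0.03), P(Y ≤ 35) = 1 − P(X ≤ 4).
  k=0: C(35,0)·0.03^0·0.97^35 = 0.344358
  k=1: C(35,1)·0.03^1·0.97^34 = 0.372759
  k=2: C(35,2)·0.03^2·0.97^33 = 0.195987
  k=3: C(35,3)·0.03^3·0.97^32 = 0.066676
  k=4: C(35,4)·0.03^4·0.97^31 = 0.016497
1 − 0.996277 = 0.003723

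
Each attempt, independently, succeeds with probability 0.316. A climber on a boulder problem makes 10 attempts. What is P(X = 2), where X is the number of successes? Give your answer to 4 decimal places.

X ~ Binomial(n=10, p=0.316).
P(X=2) = C(10,2) · p^2 · (1−p)^8
= 45 · 0.099856 · 0.047912 = 0.215296

0.2153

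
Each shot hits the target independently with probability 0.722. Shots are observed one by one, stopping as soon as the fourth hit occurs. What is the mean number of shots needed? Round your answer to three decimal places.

Y = total shots until the fourth success; negative binomial with r=4, p=0.722.
E[Y] = r / p = 4 / 0.722 = 5.54017

5.540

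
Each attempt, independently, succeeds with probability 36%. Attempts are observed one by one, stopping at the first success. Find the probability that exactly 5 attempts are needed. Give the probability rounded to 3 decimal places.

0.060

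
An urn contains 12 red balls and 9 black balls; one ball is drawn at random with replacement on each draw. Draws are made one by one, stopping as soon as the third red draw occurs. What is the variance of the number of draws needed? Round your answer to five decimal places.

3.93750

Y = total draws until the third success; negative binomial with r=3, p=0.571429.
Var(Y) = r(1−p)/p² = 3·0.428571 / 0.571429² = 3.9375000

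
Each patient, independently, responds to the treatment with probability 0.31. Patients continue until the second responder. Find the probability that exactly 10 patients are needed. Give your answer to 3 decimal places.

0.044

Y = trial on which the second success occurs; negative binomial, r=2, p=0.31.
P(Y=10) = C(9,1) · p^2 · (1−p)^8
= 9 · 0.0961 · 0.05138 = 0.04444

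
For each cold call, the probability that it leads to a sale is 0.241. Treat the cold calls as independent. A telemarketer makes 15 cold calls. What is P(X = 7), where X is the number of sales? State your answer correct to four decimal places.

0.0335

X ~ Binomial(n=15, p=0.241).
P(X=7) = C(15,7) · p^7 · (1−p)^8
= 6435 · 4.7219e-05 · 0.11014 = 0.033466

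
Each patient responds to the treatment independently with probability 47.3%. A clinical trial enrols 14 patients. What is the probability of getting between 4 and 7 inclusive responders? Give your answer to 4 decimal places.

X ~ Binomial(14, 0.473); P(4 ≤ X ≤ 7) = Σ C(14,k) p^k (1−p)^(14−k) over k:
  k=4: C(14,4)·0.473^4·0.527^10 = 0.082791
  k=5: C(14,5)·0.473^5·0.527^9 = 0.148616
  k=6: C(14,6)·0.473^6·0.527^8 = 0.200082
  k=7: C(14,7)·0.473^7·0.527^7 = 0.205234
Total = 0.636723

0.6367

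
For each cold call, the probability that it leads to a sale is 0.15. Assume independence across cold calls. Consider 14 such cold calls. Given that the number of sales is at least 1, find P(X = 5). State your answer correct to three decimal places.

X ~ Binomial(14, 0.15). Want P(X=5 | X≥1) = P(X=5) / P(X≥1).
P(X=5) = C(14,5)·0.15^5·0.85^9 = 0.03521
P(X≥1) = 1 − 0.10277 = 0.89723
Ratio = 0.03521 / 0.89723 = 0.03925

0.039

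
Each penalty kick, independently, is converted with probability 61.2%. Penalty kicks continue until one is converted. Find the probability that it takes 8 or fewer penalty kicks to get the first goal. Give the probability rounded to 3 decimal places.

Y = number of penalty kicks to the first success; geometric, p = 0.612.
P(Y ≤ 8) = 1 − (1−p)^8 = 1 − 0.00051 = 0.99949

0.999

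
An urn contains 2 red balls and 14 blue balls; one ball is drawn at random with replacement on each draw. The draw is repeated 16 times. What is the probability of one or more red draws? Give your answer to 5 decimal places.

0.88193

P(at least one) = 1 − P(none) = 1 − (1 − 0.125)^16
= 1 − 0.1180671 = 0.8819329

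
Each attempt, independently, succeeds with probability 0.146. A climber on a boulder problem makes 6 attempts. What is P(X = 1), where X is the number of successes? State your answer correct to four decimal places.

X ~ Binomial(n=6, p=0.146).
P(X=1) = C(6,1) · p^1 · (1−p)^5
= 6 · 0.146 · 0.45424 = 0.397918

0.3979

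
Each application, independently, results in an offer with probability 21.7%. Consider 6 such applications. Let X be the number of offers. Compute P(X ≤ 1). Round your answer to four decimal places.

X ~ Binomial(6, 0.217); P(X ≤ 1) = Σ C(6,k) p^k (1−p)^(6−k) over k:
  k=0: C(6,0)·0.217^0·0.783^6 = 0.230447
  k=1: C(6,1)·0.217^1·0.783^5 = 0.383195
Total = 0.613642

0.6136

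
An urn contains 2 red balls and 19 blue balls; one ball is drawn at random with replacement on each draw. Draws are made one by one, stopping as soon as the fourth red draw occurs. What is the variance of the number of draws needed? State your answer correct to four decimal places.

Y = total draws until the fourth success; negative binomial with r=4, p=0.095238.
Var(Y) = r(1−p)/p² = 4·0.904762 / 0.095238² = 399.000000

399.0000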